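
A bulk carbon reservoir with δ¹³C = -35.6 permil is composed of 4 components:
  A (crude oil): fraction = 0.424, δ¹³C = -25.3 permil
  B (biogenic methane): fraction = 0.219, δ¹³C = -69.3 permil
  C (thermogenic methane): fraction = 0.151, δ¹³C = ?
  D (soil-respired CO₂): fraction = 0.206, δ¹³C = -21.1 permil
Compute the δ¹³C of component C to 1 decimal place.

Isotope mass balance: δ_bulk = Σ fᵢ·δᵢ.
-35.6 = 0.424×(-25.3) + 0.219×(-69.3) + 0.151×δ_C + 0.206×(-21.1)
0.151·δ_C = -35.6 − (-30.250) = -5.350
δ_C = -5.350 / 0.151 = -35.43 permil

-35.4 permil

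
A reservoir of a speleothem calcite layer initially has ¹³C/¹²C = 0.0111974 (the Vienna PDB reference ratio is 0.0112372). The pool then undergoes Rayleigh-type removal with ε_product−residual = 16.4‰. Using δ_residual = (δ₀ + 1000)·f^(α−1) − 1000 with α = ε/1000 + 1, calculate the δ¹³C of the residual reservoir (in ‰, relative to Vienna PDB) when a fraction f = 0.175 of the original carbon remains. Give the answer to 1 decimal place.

-31.6‰

δ₀ = (0.0111974/0.0112372 − 1)×1000 = (0.996458 − 1)×1000 = -3.542‰
α − 1 = ε/1000 = 0.0164
f^(α−1) = 0.175^(0.0164) = 0.971820
δ_res = (-3.542 + 1000) × 0.971820 − 1000 = 968.378 − 1000 = -31.62‰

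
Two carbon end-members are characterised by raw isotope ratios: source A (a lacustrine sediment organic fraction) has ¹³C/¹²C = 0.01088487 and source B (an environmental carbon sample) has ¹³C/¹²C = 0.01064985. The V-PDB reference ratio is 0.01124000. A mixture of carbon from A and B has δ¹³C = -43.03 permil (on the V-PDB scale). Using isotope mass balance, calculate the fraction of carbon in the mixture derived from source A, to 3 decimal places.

δ_A = (0.01088487/0.01124000 − 1)×1000 = (0.968405 − 1)×1000 = -31.595 permil
δ_B = (0.01064985/0.01124000 − 1)×1000 = (0.947496 − 1)×1000 = -52.504 permil
f_A = (δ_mix − δ_B)/(δ_A − δ_B) = (-43.03 − (-52.504))/(-31.595 − (-52.504))
f_A = 9.474 / 20.909 = 0.4531

0.453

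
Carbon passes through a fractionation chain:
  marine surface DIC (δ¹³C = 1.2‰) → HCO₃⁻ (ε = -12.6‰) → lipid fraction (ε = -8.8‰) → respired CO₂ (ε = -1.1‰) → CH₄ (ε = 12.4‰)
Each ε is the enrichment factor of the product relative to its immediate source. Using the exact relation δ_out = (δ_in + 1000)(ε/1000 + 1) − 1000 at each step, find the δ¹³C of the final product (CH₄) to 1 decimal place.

-9.1‰

step 1: δ = (1.20 + 1000)·(-12.6/1000 + 1) − 1000 = -11.42‰
step 2: δ = (-11.42 + 1000)·(-8.8/1000 + 1) − 1000 = -20.11‰
step 3: δ = (-20.11 + 1000)·(-1.1/1000 + 1) − 1000 = -21.19‰
step 4: δ = (-21.19 + 1000)·(12.4/1000 + 1) − 1000 = -9.06‰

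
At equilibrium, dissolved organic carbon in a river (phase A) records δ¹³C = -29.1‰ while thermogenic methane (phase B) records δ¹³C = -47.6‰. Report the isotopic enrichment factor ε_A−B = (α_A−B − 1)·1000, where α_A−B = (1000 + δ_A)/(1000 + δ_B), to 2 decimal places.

α_A−B = (1000 + -29.1) / (1000 + -47.6) = 970.9 / 952.4 = 1.019425
ε_A−B = (1.019425 − 1) × 1000 = 19.425‰
(The approximation ε ≈ δ_A − δ_B would give 18.5‰.)

19.42‰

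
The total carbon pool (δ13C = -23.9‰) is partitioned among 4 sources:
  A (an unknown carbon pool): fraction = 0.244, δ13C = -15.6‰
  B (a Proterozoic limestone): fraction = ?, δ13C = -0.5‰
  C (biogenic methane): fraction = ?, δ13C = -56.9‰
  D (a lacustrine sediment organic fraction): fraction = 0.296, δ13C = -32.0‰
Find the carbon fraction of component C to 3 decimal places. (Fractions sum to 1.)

0.184

Let f_C and f_B be the unknown fractions; fractions sum to 1 so f_C + f_B = 0.460.
Mass balance: Σ fᵢ·δᵢ = δ_bulk ⇒ f_C·(-56.9) + f_B·(-0.5) = -23.9 − (-13.278) = -10.622
Substitute f_B = 0.460 − f_C:
f_C·(-56.9 − -0.5) = -10.622 − 0.460×(-0.5) = -10.392
f_C = -10.392 / -56.4 = 0.1842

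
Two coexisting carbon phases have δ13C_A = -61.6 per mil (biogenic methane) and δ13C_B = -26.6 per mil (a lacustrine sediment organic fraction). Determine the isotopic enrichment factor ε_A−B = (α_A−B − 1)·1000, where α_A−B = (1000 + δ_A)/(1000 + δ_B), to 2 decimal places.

α_A−B = (1000 + -61.6) / (1000 + -26.6) = 938.4 / 973.4 = 0.964044
ε_A−B = (0.964044 − 1) × 1000 = -35.956 per mil
(The approximation ε ≈ δ_A − δ_B would give -35.0 per mil.)

-35.96 per mil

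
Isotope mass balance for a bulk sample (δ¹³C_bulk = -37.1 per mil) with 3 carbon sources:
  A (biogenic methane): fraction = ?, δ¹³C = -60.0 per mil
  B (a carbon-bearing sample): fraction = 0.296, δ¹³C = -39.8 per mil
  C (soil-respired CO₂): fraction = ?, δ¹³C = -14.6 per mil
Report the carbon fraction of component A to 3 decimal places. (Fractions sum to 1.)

Let f_A and f_C be the unknown fractions; fractions sum to 1 so f_A + f_C = 0.704.
Mass balance: Σ fᵢ·δᵢ = δ_bulk ⇒ f_A·(-60.0) + f_C·(-14.6) = -37.1 − (-11.781) = -25.319
Substitute f_C = 0.704 − f_A:
f_A·(-60.0 − -14.6) = -25.319 − 0.704×(-14.6) = -15.041
f_A = -15.041 / -45.4 = 0.3313

0.331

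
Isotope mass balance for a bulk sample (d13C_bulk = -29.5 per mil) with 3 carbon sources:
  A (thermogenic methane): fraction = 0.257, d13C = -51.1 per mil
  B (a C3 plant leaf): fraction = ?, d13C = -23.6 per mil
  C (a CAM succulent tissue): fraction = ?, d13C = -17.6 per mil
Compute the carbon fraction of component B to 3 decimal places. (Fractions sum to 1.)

0.548

Let f_B and f_C be the unknown fractions; fractions sum to 1 so f_B + f_C = 0.743.
Mass balance: Σ fᵢ·δᵢ = δ_bulk ⇒ f_B·(-23.6) + f_C·(-17.6) = -29.5 − (-13.133) = -16.367
Substitute f_C = 0.743 − f_B:
f_B·(-23.6 − -17.6) = -16.367 − 0.743×(-17.6) = -3.290
f_B = -3.290 / -6.0 = 0.5484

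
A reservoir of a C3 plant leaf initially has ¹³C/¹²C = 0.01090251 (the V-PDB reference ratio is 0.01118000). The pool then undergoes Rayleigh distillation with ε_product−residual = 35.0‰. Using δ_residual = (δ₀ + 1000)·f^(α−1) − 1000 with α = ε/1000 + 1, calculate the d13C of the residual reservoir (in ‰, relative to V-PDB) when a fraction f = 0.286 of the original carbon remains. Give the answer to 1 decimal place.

-66.6‰

δ₀ = (0.01090251/0.01118000 − 1)×1000 = (0.975180 − 1)×1000 = -24.820‰
α − 1 = ε/1000 = 0.0350
f^(α−1) = 0.286^(0.0350) = 0.957134
δ_res = (-24.820 + 1000) × 0.957134 − 1000 = 933.378 − 1000 = -66.62‰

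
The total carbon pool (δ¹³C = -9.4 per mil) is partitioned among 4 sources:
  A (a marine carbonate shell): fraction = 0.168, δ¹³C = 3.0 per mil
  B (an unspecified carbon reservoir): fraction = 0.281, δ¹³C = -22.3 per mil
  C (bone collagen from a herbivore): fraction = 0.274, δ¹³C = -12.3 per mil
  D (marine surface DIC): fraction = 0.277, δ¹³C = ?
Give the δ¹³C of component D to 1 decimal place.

Isotope mass balance: δ_bulk = Σ fᵢ·δᵢ.
-9.4 = 0.168×(3.0) + 0.281×(-22.3) + 0.274×(-12.3) + 0.277×δ_D
0.277·δ_D = -9.4 − (-9.133) = -0.267
δ_D = -0.267 / 0.277 = -0.97 per mil

-1.0 per mil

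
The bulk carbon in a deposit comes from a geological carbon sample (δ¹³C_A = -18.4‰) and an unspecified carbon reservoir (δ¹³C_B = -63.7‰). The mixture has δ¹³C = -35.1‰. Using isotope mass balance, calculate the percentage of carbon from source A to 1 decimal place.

δ_mix = f_A·δ_A + (1 − f_A)·δ_B  ⇒  f_A = (δ_mix − δ_B)/(δ_A − δ_B)
f_A = (-35.1 − (-63.7)) / (-18.4 − (-63.7))
f_A = 28.6 / 45.3 = 0.6313

63.1%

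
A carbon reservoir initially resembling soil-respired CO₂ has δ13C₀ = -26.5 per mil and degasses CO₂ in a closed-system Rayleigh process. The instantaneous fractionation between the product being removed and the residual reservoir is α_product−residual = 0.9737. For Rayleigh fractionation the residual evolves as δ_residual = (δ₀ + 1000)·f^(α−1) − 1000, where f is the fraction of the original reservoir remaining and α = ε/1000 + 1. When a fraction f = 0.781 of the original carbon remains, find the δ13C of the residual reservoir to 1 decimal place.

-20.2 per mil

Rayleigh residual: δ_res = (δ₀ + 1000)·f^(α−1) − 1000
α − 1 = -0.02630
f^(α−1) = 0.781^(-0.02630) = 1.006522
δ_res = (-26.5 + 1000) × 1.006522 − 1000 = 979.849 − 1000 = -20.15 per mil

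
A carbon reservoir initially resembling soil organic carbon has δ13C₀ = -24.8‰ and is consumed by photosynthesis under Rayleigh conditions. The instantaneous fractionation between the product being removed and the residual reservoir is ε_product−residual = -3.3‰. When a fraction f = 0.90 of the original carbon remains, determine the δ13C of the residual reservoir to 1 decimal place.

-24.5‰

Rayleigh residual: δ_res = (δ₀ + 1000)·f^(α−1) − 1000
α = ε/1000 + 1 = 0.99670, so α − 1 = -0.00330
f^(α−1) = 0.90^(-0.00330) = 1.000348
δ_res = (-24.8 + 1000) × 1.000348 − 1000 = 975.539 − 1000 = -24.46‰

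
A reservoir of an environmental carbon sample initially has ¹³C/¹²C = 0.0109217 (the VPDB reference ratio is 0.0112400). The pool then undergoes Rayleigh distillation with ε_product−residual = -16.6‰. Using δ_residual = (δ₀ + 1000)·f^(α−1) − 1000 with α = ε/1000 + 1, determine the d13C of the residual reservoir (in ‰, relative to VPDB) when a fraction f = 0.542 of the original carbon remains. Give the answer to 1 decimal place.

-18.4‰

δ₀ = (0.0109217/0.0112400 − 1)×1000 = (0.971681 − 1)×1000 = -28.319‰
α − 1 = ε/1000 = -0.0166
f^(α−1) = 0.542^(-0.0166) = 1.010219
δ_res = (-28.319 + 1000) × 1.010219 − 1000 = 981.611 − 1000 = -18.39‰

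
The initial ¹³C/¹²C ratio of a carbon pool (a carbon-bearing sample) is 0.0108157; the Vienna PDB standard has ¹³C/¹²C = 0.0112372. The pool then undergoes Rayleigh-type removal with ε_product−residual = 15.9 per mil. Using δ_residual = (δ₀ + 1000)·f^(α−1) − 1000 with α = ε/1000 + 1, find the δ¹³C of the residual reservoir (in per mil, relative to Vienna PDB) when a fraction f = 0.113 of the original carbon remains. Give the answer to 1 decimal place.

-70.3 per mil

δ₀ = (0.0108157/0.0112372 − 1)×1000 = (0.962491 − 1)×1000 = -37.509 per mil
α − 1 = ε/1000 = 0.0159
f^(α−1) = 0.113^(0.0159) = 0.965926
δ_res = (-37.509 + 1000) × 0.965926 − 1000 = 929.695 − 1000 = -70.31 per mil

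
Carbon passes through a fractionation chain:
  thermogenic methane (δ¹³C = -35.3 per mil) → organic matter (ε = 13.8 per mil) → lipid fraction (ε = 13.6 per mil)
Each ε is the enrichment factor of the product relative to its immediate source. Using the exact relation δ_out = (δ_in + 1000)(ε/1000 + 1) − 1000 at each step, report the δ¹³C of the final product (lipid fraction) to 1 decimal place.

-8.7 per mil

step 1: δ = (-35.30 + 1000)·(13.8/1000 + 1) − 1000 = -21.99 per mil
step 2: δ = (-21.99 + 1000)·(13.6/1000 + 1) − 1000 = -8.69 per mil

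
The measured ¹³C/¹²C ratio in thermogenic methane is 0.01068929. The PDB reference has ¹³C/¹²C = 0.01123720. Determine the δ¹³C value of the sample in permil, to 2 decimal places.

δ¹³C = (R_sample / R_standard − 1) × 1000
R_sample / R_standard = 0.01068929 / 0.01123720 = 0.951241
δ¹³C = (0.951241 − 1) × 1000 = -48.759 permil

-48.76 permil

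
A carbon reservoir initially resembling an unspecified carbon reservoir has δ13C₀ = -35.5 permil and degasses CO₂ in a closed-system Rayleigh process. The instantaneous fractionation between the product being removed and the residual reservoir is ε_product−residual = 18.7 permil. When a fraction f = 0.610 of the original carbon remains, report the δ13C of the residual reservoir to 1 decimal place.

-44.4 permil

Rayleigh residual: δ_res = (δ₀ + 1000)·f^(α−1) − 1000
α = ε/1000 + 1 = 1.01870, so α − 1 = 0.01870
f^(α−1) = 0.610^(0.01870) = 0.990799
δ_res = (-35.5 + 1000) × 0.990799 − 1000 = 955.626 − 1000 = -44.37 permil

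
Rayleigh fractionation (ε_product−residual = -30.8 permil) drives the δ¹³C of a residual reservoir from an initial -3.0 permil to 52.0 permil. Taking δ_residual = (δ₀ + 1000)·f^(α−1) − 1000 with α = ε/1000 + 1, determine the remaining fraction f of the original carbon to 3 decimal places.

α − 1 = ε/1000 = -0.0308
(δ_res + 1000)/(δ₀ + 1000) = (52.0 + 1000)/(-3.0 + 1000) = 1052.0/997.0 = 1.055165
f = 1.055165^(1/-0.0308) = exp(ln(1.055165)/-0.0308) = exp(0.05370/-0.0308)
f = exp(-1.7434) = 0.1749

0.175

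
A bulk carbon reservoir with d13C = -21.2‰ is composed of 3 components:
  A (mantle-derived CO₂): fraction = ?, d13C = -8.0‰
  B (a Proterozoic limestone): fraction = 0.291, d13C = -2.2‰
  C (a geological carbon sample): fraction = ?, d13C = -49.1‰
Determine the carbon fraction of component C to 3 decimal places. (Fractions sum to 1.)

0.362

Let f_C and f_A be the unknown fractions; fractions sum to 1 so f_C + f_A = 0.709.
Mass balance: Σ fᵢ·δᵢ = δ_bulk ⇒ f_C·(-49.1) + f_A·(-8.0) = -21.2 − (-0.640) = -20.560
Substitute f_A = 0.709 − f_C:
f_C·(-49.1 − -8.0) = -20.560 − 0.709×(-8.0) = -14.888
f_C = -14.888 / -41.1 = 0.3622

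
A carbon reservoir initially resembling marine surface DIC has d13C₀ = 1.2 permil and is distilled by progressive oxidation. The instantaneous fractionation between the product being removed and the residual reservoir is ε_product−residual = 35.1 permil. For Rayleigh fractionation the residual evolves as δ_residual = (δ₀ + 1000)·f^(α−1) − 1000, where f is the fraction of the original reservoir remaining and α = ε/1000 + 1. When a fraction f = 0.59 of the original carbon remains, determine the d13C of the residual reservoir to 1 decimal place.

-17.2 permil

Rayleigh residual: δ_res = (δ₀ + 1000)·f^(α−1) − 1000
α = ε/1000 + 1 = 1.03510, so α − 1 = 0.03510
f^(α−1) = 0.59^(0.03510) = 0.981651
δ_res = (1.2 + 1000) × 0.981651 − 1000 = 982.829 − 1000 = -17.17 permil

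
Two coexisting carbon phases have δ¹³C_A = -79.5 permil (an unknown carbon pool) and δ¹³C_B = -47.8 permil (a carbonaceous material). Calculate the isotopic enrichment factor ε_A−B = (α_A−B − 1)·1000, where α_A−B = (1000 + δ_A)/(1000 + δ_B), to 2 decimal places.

α_A−B = (1000 + -79.5) / (1000 + -47.8) = 920.5 / 952.2 = 0.966709
ε_A−B = (0.966709 − 1) × 1000 = -33.291 permil
(The approximation ε ≈ δ_A − δ_B would give -31.7 permil.)

-33.29 permil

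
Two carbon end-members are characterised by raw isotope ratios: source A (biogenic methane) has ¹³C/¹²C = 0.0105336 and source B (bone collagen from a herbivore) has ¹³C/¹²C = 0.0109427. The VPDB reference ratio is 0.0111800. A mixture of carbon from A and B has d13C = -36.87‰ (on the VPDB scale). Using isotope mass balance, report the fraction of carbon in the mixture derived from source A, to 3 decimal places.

0.428

δ_A = (0.0105336/0.0111800 − 1)×1000 = (0.942182 − 1)×1000 = -57.818‰
δ_B = (0.0109427/0.0111800 − 1)×1000 = (0.978775 − 1)×1000 = -21.225‰
f_A = (δ_mix − δ_B)/(δ_A − δ_B) = (-36.87 − (-21.225))/(-57.818 − (-21.225))
f_A = -15.645 / -36.592 = 0.4275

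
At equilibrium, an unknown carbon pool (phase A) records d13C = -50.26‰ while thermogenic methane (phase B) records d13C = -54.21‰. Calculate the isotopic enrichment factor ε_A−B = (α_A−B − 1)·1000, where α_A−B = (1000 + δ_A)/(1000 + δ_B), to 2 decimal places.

4.18‰

α_A−B = (1000 + -50.26) / (1000 + -54.21) = 949.74 / 945.79 = 1.004176
ε_A−B = (1.004176 − 1) × 1000 = 4.176‰
(The approximation ε ≈ δ_A − δ_B would give 3.95‰.)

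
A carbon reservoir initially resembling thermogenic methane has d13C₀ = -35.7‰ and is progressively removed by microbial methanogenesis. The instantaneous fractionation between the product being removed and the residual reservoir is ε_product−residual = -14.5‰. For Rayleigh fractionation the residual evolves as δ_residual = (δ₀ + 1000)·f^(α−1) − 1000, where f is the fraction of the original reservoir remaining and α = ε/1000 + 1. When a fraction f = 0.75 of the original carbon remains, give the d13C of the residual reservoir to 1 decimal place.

-31.7‰

Rayleigh residual: δ_res = (δ₀ + 1000)·f^(α−1) − 1000
α = ε/1000 + 1 = 0.98550, so α − 1 = -0.01450
f^(α−1) = 0.75^(-0.01450) = 1.004180
δ_res = (-35.7 + 1000) × 1.004180 − 1000 = 968.331 − 1000 = -31.67‰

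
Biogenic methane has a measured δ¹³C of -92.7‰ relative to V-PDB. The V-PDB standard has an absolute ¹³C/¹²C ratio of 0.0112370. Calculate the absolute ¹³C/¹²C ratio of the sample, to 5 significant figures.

R_sample = R_standard × (δ¹³C/1000 + 1)
R_sample = 0.0112370 × (-92.7/1000 + 1) = 0.0112370 × 0.907300
R_sample = 0.0101953

0.010195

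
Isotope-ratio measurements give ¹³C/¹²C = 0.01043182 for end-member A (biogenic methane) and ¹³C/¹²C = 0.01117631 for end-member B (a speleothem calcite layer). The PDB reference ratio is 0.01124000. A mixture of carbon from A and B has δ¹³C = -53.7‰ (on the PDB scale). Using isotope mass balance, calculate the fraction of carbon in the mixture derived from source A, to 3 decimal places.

δ_A = (0.01043182/0.01124000 − 1)×1000 = (0.928098 − 1)×1000 = -71.902‰
δ_B = (0.01117631/0.01124000 − 1)×1000 = (0.994334 − 1)×1000 = -5.666‰
f_A = (δ_mix − δ_B)/(δ_A − δ_B) = (-53.7 − (-5.666))/(-71.902 − (-5.666))
f_A = -48.034 / -66.236 = 0.7252

0.725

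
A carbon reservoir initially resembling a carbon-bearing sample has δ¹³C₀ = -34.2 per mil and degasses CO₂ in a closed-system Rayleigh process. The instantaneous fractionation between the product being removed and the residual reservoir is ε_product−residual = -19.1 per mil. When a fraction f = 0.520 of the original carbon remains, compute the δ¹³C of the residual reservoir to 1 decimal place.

Rayleigh residual: δ_res = (δ₀ + 1000)·f^(α−1) − 1000
α = ε/1000 + 1 = 0.98090, so α − 1 = -0.01910
f^(α−1) = 0.520^(-0.01910) = 1.012568
δ_res = (-34.2 + 1000) × 1.012568 − 1000 = 977.938 − 1000 = -22.06 per mil

-22.1 per mil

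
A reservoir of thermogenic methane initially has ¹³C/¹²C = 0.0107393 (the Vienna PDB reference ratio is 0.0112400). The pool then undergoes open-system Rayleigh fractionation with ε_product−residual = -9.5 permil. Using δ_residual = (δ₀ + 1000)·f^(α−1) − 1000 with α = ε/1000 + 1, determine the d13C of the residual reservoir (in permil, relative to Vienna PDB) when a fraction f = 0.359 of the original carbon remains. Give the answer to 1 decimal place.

-35.2 permil

δ₀ = (0.0107393/0.0112400 − 1)×1000 = (0.955454 − 1)×1000 = -44.546 permil
α − 1 = ε/1000 = -0.0095
f^(α−1) = 0.359^(-0.0095) = 1.009780
δ_res = (-44.546 + 1000) × 1.009780 − 1000 = 964.798 − 1000 = -35.20 permil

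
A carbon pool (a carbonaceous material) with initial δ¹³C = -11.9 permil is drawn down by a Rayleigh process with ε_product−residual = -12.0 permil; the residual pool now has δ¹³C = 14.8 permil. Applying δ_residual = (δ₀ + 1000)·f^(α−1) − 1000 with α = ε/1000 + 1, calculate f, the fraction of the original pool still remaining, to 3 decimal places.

0.108

α − 1 = ε/1000 = -0.0120
(δ_res + 1000)/(δ₀ + 1000) = (14.8 + 1000)/(-11.9 + 1000) = 1014.8/988.1 = 1.027022
f = 1.027022^(1/-0.0120) = exp(ln(1.027022)/-0.0120) = exp(0.02666/-0.0120)
f = exp(-2.2219) = 0.1084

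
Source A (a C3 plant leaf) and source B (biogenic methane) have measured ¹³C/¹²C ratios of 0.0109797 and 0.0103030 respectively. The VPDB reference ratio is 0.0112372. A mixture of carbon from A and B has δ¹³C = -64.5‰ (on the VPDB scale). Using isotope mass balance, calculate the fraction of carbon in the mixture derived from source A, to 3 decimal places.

δ_A = (0.0109797/0.0112372 − 1)×1000 = (0.977085 − 1)×1000 = -22.915‰
δ_B = (0.0103030/0.0112372 − 1)×1000 = (0.916865 − 1)×1000 = -83.135‰
f_A = (δ_mix − δ_B)/(δ_A − δ_B) = (-64.5 − (-83.135))/(-22.915 − (-83.135))
f_A = 18.635 / 60.220 = 0.3094

0.309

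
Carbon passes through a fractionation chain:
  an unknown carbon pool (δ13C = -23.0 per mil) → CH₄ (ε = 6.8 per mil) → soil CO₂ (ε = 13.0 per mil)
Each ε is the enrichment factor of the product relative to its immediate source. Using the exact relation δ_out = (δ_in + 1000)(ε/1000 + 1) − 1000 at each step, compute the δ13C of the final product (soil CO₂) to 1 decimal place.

step 1: δ = (-23.00 + 1000)·(6.8/1000 + 1) − 1000 = -16.36 per mil
step 2: δ = (-16.36 + 1000)·(13.0/1000 + 1) − 1000 = -3.57 per mil

-3.6 per mil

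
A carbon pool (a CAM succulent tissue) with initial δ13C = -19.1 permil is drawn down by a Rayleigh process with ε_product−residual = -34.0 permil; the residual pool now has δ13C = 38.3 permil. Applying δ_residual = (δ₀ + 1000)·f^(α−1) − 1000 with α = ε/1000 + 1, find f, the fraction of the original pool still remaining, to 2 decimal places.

0.19

α − 1 = ε/1000 = -0.0340
(δ_res + 1000)/(δ₀ + 1000) = (38.3 + 1000)/(-19.1 + 1000) = 1038.3/980.9 = 1.058518
f = 1.058518^(1/-0.0340) = exp(ln(1.058518)/-0.0340) = exp(0.05687/-0.0340)
f = exp(-1.6726) = 0.1878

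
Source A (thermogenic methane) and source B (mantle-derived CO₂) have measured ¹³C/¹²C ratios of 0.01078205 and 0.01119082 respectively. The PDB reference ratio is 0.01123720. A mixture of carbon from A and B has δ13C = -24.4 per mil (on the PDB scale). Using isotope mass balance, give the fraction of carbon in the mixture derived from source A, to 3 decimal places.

δ_A = (0.01078205/0.01123720 − 1)×1000 = (0.959496 − 1)×1000 = -40.504 per mil
δ_B = (0.01119082/0.01123720 − 1)×1000 = (0.995873 − 1)×1000 = -4.127 per mil
f_A = (δ_mix − δ_B)/(δ_A − δ_B) = (-24.4 − (-4.127))/(-40.504 − (-4.127))
f_A = -20.273 / -36.376 = 0.5573

0.557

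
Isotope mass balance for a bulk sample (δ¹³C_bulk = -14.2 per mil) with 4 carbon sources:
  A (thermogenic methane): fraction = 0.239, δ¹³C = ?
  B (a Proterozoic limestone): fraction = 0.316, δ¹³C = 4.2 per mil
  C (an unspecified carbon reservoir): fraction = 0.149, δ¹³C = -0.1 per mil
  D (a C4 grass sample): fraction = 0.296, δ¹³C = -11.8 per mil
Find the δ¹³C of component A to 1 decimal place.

-50.3 per mil

Isotope mass balance: δ_bulk = Σ fᵢ·δᵢ.
-14.2 = 0.239×δ_A + 0.316×(4.2) + 0.149×(-0.1) + 0.296×(-11.8)
0.239·δ_A = -14.2 − (-2.180) = -12.019
δ_A = -12.019 / 0.239 = -50.29 per mil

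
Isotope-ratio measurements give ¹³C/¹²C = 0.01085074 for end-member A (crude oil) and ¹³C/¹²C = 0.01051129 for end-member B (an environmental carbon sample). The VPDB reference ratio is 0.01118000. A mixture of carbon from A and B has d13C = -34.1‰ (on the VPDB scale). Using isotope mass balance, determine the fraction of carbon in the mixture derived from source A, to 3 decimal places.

0.847

δ_A = (0.01085074/0.01118000 − 1)×1000 = (0.970549 − 1)×1000 = -29.451‰
δ_B = (0.01051129/0.01118000 − 1)×1000 = (0.940187 − 1)×1000 = -59.813‰
f_A = (δ_mix − δ_B)/(δ_A − δ_B) = (-34.1 − (-59.813))/(-29.451 − (-59.813))
f_A = 25.713 / 30.362 = 0.8469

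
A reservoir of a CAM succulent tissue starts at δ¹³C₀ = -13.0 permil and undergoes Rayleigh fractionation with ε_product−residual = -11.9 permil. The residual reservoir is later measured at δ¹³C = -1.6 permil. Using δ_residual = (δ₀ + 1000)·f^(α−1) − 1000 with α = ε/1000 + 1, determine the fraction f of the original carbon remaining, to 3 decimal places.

0.381

α − 1 = ε/1000 = -0.0119
(δ_res + 1000)/(δ₀ + 1000) = (-1.6 + 1000)/(-13.0 + 1000) = 998.4/987.0 = 1.011550
f = 1.011550^(1/-0.0119) = exp(ln(1.011550)/-0.0119) = exp(0.01148/-0.0119)
f = exp(-0.9650) = 0.3810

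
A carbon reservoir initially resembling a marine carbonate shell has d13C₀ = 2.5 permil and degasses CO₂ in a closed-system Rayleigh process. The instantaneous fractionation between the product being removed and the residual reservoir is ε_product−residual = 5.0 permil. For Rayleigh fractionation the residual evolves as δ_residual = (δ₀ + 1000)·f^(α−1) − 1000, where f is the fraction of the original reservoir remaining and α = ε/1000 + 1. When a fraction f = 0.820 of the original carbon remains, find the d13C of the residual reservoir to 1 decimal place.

1.5 permil

Rayleigh residual: δ_res = (δ₀ + 1000)·f^(α−1) − 1000
α = ε/1000 + 1 = 1.00500, so α − 1 = 0.00500
f^(α−1) = 0.820^(0.00500) = 0.999008
δ_res = (2.5 + 1000) × 0.999008 − 1000 = 1001.506 − 1000 = 1.51 permil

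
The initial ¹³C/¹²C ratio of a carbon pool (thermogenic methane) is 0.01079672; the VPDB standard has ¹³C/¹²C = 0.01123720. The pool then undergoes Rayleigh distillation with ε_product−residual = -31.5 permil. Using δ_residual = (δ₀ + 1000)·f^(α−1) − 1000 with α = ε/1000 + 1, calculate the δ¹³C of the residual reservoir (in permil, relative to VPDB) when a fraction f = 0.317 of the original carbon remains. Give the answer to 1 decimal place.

δ₀ = (0.01079672/0.01123720 − 1)×1000 = (0.960802 − 1)×1000 = -39.198 permil
α − 1 = ε/1000 = -0.0315
f^(α−1) = 0.317^(-0.0315) = 1.036852
δ_res = (-39.198 + 1000) × 1.036852 − 1000 = 996.209 − 1000 = -3.79 permil

-3.8 permil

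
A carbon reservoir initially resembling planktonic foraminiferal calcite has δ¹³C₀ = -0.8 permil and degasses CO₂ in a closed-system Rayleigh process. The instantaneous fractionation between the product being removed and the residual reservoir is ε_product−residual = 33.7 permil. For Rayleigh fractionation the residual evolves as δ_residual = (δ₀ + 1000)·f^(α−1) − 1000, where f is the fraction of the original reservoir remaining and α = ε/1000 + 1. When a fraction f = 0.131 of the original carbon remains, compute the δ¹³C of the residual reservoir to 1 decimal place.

Rayleigh residual: δ_res = (δ₀ + 1000)·f^(α−1) − 1000
α = ε/1000 + 1 = 1.03370, so α − 1 = 0.03370
f^(α−1) = 0.131^(0.03370) = 0.933796
δ_res = (-0.8 + 1000) × 0.933796 − 1000 = 933.049 − 1000 = -66.95 permil

-67.0 permil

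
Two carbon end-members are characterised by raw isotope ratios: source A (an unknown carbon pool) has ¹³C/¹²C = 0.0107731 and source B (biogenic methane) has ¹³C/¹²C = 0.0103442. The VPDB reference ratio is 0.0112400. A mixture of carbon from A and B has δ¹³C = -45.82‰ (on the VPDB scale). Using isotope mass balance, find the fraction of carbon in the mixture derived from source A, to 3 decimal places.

0.888

δ_A = (0.0107731/0.0112400 − 1)×1000 = (0.958461 − 1)×1000 = -41.539‰
δ_B = (0.0103442/0.0112400 − 1)×1000 = (0.920302 − 1)×1000 = -79.698‰
f_A = (δ_mix − δ_B)/(δ_A − δ_B) = (-45.82 − (-79.698))/(-41.539 − (-79.698))
f_A = 33.878 / 38.158 = 0.8878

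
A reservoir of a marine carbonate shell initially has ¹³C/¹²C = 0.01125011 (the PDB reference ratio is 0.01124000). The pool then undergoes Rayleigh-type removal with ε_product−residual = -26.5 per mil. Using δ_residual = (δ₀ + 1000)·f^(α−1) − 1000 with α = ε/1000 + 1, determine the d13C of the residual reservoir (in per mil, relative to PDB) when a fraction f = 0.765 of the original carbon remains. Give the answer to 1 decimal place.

8.0 per mil

δ₀ = (0.01125011/0.01124000 − 1)×1000 = (1.000899 − 1)×1000 = 0.899 per mil
α − 1 = ε/1000 = -0.0265
f^(α−1) = 0.765^(-0.0265) = 1.007124
δ_res = (0.899 + 1000) × 1.007124 − 1000 = 1008.030 − 1000 = 8.03 per mil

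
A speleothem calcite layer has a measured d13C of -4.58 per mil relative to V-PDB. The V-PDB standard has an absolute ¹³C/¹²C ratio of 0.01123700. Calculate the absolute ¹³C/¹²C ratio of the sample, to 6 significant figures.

R_sample = R_standard × (d13C/1000 + 1)
R_sample = 0.01123700 × (-4.58/1000 + 1) = 0.01123700 × 0.995420
R_sample = 0.0111855

0.0111855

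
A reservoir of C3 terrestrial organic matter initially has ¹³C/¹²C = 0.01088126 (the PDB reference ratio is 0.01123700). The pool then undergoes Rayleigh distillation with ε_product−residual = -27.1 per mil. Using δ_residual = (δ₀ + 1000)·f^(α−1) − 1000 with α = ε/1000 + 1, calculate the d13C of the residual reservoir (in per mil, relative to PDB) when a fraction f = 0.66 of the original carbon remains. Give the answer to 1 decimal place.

-20.7 per mil

δ₀ = (0.01088126/0.01123700 − 1)×1000 = (0.968342 − 1)×1000 = -31.658 per mil
α − 1 = ε/1000 = -0.0271
f^(α−1) = 0.66^(-0.0271) = 1.011324
δ_res = (-31.658 + 1000) × 1.011324 − 1000 = 979.308 − 1000 = -20.69 per mil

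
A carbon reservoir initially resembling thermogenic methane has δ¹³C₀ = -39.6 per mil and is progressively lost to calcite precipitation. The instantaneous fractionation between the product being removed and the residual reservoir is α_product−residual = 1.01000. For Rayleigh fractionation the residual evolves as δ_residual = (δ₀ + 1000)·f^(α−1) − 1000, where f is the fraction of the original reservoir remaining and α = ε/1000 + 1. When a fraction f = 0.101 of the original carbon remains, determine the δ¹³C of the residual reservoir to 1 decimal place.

-61.4 per mil

Rayleigh residual: δ_res = (δ₀ + 1000)·f^(α−1) − 1000
α − 1 = 0.01000
f^(α−1) = 0.101^(0.01000) = 0.977334
δ_res = (-39.6 + 1000) × 0.977334 − 1000 = 938.632 − 1000 = -61.37 per mil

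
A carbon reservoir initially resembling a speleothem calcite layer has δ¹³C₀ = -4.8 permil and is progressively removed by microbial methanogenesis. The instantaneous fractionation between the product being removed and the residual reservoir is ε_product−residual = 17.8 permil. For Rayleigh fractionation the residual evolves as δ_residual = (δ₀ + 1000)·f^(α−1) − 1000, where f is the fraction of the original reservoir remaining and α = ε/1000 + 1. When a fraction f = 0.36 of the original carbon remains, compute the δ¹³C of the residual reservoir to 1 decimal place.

Rayleigh residual: δ_res = (δ₀ + 1000)·f^(α−1) − 1000
α = ε/1000 + 1 = 1.01780, so α − 1 = 0.01780
f^(α−1) = 0.36^(0.01780) = 0.981979
δ_res = (-4.8 + 1000) × 0.981979 − 1000 = 977.265 − 1000 = -22.73 permil

-22.7 permil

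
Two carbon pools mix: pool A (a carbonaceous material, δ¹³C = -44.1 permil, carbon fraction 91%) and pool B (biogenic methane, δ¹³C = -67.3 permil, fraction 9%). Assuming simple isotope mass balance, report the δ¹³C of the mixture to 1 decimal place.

-46.2 permil

δ_mix = f_A·δ_A + f_B·δ_B
δ_mix = 0.91 × (-44.1) + 0.09 × (-67.3)
δ_mix = -40.13 + -6.06 = -46.19 permil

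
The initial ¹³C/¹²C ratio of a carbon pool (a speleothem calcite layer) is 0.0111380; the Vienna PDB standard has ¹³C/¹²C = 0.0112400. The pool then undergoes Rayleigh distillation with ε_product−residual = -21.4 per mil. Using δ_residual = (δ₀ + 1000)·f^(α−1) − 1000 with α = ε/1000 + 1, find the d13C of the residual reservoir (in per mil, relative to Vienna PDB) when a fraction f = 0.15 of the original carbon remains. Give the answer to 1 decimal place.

δ₀ = (0.0111380/0.0112400 − 1)×1000 = (0.990925 − 1)×1000 = -9.075 per mil
α − 1 = ε/1000 = -0.0214
f^(α−1) = 0.15^(-0.0214) = 1.041434
δ_res = (-9.075 + 1000) × 1.041434 − 1000 = 1031.983 − 1000 = 31.98 per mil

32.0 per mil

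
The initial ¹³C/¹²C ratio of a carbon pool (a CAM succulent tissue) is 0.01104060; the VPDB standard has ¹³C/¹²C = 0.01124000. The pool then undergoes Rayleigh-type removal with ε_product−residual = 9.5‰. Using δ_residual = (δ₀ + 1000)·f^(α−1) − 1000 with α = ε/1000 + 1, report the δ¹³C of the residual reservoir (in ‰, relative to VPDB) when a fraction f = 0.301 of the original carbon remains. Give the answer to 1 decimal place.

δ₀ = (0.01104060/0.01124000 − 1)×1000 = (0.982260 − 1)×1000 = -17.740‰
α − 1 = ε/1000 = 0.0095
f^(α−1) = 0.301^(0.0095) = 0.988659
δ_res = (-17.740 + 1000) × 0.988659 − 1000 = 971.120 − 1000 = -28.88‰

-28.9‰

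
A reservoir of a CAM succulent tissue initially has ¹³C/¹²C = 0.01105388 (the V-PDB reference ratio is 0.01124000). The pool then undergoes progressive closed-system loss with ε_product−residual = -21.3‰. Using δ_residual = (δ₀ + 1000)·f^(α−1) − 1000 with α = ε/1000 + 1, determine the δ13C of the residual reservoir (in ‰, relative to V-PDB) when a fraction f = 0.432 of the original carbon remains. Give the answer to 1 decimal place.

δ₀ = (0.01105388/0.01124000 − 1)×1000 = (0.983441 − 1)×1000 = -16.559‰
α − 1 = ε/1000 = -0.0213
f^(α−1) = 0.432^(-0.0213) = 1.018038
δ_res = (-16.559 + 1000) × 1.018038 − 1000 = 1001.181 − 1000 = 1.18‰

1.2‰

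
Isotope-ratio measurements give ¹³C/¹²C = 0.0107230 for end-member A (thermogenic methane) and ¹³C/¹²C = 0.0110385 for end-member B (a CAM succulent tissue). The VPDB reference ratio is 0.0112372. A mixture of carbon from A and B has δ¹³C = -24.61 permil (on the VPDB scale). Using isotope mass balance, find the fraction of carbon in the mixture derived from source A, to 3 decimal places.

0.247

δ_A = (0.0107230/0.0112372 − 1)×1000 = (0.954241 − 1)×1000 = -45.759 permil
δ_B = (0.0110385/0.0112372 − 1)×1000 = (0.982318 − 1)×1000 = -17.682 permil
f_A = (δ_mix − δ_B)/(δ_A − δ_B) = (-24.61 − (-17.682))/(-45.759 − (-17.682))
f_A = -6.928 / -28.076 = 0.2467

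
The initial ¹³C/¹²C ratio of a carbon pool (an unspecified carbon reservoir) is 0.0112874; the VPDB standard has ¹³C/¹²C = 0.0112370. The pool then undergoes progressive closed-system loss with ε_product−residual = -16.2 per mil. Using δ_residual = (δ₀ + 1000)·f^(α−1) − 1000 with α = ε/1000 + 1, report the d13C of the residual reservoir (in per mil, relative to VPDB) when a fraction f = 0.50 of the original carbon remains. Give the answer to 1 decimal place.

15.8 per mil

δ₀ = (0.0112874/0.0112370 − 1)×1000 = (1.004485 − 1)×1000 = 4.485 per mil
α − 1 = ε/1000 = -0.0162
f^(α−1) = 0.50^(-0.0162) = 1.011292
δ_res = (4.485 + 1000) × 1.011292 − 1000 = 1015.828 − 1000 = 15.83 per mil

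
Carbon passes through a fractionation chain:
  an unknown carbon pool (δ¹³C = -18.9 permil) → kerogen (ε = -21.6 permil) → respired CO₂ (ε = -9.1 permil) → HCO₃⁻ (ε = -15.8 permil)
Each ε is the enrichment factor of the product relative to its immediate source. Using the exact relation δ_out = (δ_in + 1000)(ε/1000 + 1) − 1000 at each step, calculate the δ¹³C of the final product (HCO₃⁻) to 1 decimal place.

step 1: δ = (-18.90 + 1000)·(-21.6/1000 + 1) − 1000 = -40.09 permil
step 2: δ = (-40.09 + 1000)·(-9.1/1000 + 1) − 1000 = -48.83 permil
step 3: δ = (-48.83 + 1000)·(-15.8/1000 + 1) − 1000 = -63.86 permil

-63.9 permil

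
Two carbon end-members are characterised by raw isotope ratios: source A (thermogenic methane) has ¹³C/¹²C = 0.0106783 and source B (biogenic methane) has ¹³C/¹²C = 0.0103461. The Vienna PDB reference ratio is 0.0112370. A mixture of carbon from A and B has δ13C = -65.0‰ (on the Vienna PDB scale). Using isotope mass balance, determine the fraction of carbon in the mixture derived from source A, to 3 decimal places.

0.483

δ_A = (0.0106783/0.0112370 − 1)×1000 = (0.950280 − 1)×1000 = -49.720‰
δ_B = (0.0103461/0.0112370 − 1)×1000 = (0.920717 − 1)×1000 = -79.283‰
f_A = (δ_mix − δ_B)/(δ_A − δ_B) = (-65.0 − (-79.283))/(-49.720 − (-79.283))
f_A = 14.283 / 29.563 = 0.4831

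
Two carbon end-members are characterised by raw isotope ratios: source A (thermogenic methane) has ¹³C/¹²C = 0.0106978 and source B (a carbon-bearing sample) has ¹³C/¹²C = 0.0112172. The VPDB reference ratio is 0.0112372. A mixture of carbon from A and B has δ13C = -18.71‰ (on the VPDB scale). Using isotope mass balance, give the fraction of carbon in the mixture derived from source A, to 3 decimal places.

δ_A = (0.0106978/0.0112372 − 1)×1000 = (0.951999 − 1)×1000 = -48.001‰
δ_B = (0.0112172/0.0112372 − 1)×1000 = (0.998220 − 1)×1000 = -1.780‰
f_A = (δ_mix − δ_B)/(δ_A − δ_B) = (-18.71 − (-1.780))/(-48.001 − (-1.780))
f_A = -16.930 / -46.221 = 0.3663

0.366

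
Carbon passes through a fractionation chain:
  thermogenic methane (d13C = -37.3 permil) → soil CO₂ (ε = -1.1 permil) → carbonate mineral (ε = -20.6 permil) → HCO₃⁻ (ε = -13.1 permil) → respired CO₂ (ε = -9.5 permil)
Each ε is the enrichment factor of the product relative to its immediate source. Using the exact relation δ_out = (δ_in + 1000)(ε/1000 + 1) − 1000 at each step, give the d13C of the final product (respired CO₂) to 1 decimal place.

step 1: δ = (-37.30 + 1000)·(-1.1/1000 + 1) − 1000 = -38.36 permil
step 2: δ = (-38.36 + 1000)·(-20.6/1000 + 1) − 1000 = -58.17 permil
step 3: δ = (-58.17 + 1000)·(-13.1/1000 + 1) − 1000 = -70.51 permil
step 4: δ = (-70.51 + 1000)·(-9.5/1000 + 1) − 1000 = -79.34 permil

-79.3 permil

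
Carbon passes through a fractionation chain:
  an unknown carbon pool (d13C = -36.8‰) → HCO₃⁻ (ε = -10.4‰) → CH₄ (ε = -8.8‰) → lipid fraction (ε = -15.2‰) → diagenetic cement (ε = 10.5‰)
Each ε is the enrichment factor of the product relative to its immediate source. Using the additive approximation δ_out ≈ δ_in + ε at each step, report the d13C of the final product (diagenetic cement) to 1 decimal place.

-60.7‰

step 1: δ ≈ -36.8 + (-10.4) = -47.2‰
step 2: δ ≈ -47.2 + (-8.8) = -56.0‰
step 3: δ ≈ -56.0 + (-15.2) = -71.2‰
step 4: δ ≈ -71.2 + (10.5) = -60.7‰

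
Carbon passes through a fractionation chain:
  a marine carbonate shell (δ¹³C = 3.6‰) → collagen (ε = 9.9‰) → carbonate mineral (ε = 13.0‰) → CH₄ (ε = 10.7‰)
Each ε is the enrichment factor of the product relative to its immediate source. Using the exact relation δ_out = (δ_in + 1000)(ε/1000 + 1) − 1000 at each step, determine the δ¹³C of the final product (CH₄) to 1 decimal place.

step 1: δ = (3.60 + 1000)·(9.9/1000 + 1) − 1000 = 13.54‰
step 2: δ = (13.54 + 1000)·(13.0/1000 + 1) − 1000 = 26.71‰
step 3: δ = (26.71 + 1000)·(10.7/1000 + 1) − 1000 = 37.70‰

37.7‰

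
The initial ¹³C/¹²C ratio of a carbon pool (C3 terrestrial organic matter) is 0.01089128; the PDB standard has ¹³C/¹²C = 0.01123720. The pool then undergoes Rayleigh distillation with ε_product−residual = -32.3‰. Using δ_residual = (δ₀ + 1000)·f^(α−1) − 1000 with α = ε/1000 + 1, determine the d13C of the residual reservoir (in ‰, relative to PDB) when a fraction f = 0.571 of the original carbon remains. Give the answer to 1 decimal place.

δ₀ = (0.01089128/0.01123720 − 1)×1000 = (0.969217 − 1)×1000 = -30.783‰
α − 1 = ε/1000 = -0.0323
f^(α−1) = 0.571^(-0.0323) = 1.018265
δ_res = (-30.783 + 1000) × 1.018265 − 1000 = 986.919 − 1000 = -13.08‰

-13.1‰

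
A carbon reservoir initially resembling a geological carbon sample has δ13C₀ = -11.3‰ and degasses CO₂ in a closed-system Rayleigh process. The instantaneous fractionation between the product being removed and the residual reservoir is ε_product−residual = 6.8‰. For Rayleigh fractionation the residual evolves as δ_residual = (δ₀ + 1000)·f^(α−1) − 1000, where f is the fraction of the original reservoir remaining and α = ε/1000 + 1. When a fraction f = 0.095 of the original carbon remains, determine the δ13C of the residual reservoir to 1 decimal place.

Rayleigh residual: δ_res = (δ₀ + 1000)·f^(α−1) − 1000
α = ε/1000 + 1 = 1.00680, so α − 1 = 0.00680
f^(α−1) = 0.095^(0.00680) = 0.984121
δ_res = (-11.3 + 1000) × 0.984121 − 1000 = 973.000 − 1000 = -27.00‰

-27.0‰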